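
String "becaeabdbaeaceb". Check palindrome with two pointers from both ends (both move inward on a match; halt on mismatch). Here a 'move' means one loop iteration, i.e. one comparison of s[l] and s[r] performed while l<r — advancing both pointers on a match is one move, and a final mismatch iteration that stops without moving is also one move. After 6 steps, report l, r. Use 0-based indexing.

[0,14] 'b'=='b' → l++,r--
[1,13] 'e'=='e' → l++,r--
[2,12] 'c'=='c' → l++,r--
[3,11] 'a'=='a' → l++,r--
[4,10] 'e'=='e' → l++,r--
[5,9] 'a'=='a' → l++,r--

l=6, r=8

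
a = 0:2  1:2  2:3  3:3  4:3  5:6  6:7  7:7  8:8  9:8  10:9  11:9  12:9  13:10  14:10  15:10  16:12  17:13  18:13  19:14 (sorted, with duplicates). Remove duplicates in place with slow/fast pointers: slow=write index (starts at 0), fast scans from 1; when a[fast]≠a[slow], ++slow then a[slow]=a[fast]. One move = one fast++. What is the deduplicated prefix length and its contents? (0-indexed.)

length 10; prefix = [2, 3, 6, 7, 8, 9, 10, 12, 13, 14]

slow=0 fast=1: a[fast]=2=a[slow] dup, fast++
slow=0 fast=2: a[fast]=3≠a[slow]=2 write a[1]=3, slow++,fast++
slow=1 fast=3: a[fast]=3=a[slow] dup, fast++
slow=1 fast=4: a[fast]=3=a[slow] dup, fast++
slow=1 fast=5: a[fast]=6≠a[slow]=3 write a[2]=6, slow++,fast++
slow=2 fast=6: a[fast]=7≠a[slow]=6 write a[3]=7, slow++,fast++
slow=3 fast=7: a[fast]=7=a[slow] dup, fast++
slow=3 fast=8: a[fast]=8≠a[slow]=7 write a[4]=8, slow++,fast++
slow=4 fast=9: a[fast]=8=a[slow] dup, fast++
slow=4 fast=10: a[fast]=9≠a[slow]=8 write a[5]=9, slow++,fast++
slow=5 fast=11: a[fast]=9=a[slow] dup, fast++
slow=5 fast=12: a[fast]=9=a[slow] dup, fast++
slow=5 fast=13: a[fast]=10≠a[slow]=9 write a[6]=10, slow++,fast++
slow=6 fast=14: a[fast]=10=a[slow] dup, fast++
slow=6 fast=15: a[fast]=10=a[slow] dup, fast++
slow=6 fast=16: a[fast]=12≠a[slow]=10 write a[7]=12, slow++,fast++
slow=7 fast=17: a[fast]=13≠a[slow]=12 write a[8]=13, slow++,fast++
slow=8 fast=18: a[fast]=13=a[slow] dup, fast++
slow=8 fast=19: a[fast]=14≠a[slow]=13 write a[9]=14, slow++,fast++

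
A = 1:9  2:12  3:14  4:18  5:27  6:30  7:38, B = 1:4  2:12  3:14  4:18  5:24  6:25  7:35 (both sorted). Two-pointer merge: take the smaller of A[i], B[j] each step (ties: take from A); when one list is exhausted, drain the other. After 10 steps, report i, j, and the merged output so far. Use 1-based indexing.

i=5, j=7, merged so far=[4, 9, 12, 12, 14, 14, 18, 18, 24, 25]

[i=1,j=1] A[i]=9>B[j]=4 take 4 → j++
[i=1,j=2] A[i]=9<=B[j]=12 take 9 → i++
[i=2,j=2] A[i]=12<=B[j]=12 take 12 → i++
[i=3,j=2] A[i]=14>B[j]=12 take 12 → j++
[i=3,j=3] A[i]=14<=B[j]=14 take 14 → i++
[i=4,j=3] A[i]=18>B[j]=14 take 14 → j++
[i=4,j=4] A[i]=18<=B[j]=18 take 18 → i++
[i=5,j=4] A[i]=27>B[j]=18 take 18 → j++
[i=5,j=5] A[i]=27>B[j]=24 take 24 → j++
[i=5,j=6] A[i]=27>B[j]=25 take 25 → j++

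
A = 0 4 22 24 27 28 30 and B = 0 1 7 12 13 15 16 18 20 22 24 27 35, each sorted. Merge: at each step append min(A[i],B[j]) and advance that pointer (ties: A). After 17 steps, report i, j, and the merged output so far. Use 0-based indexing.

i=0 j=0: A[i]=0<=B[j]=0 take 0, i++
i=1 j=0: A[i]=4>B[j]=0 take 0, j++
i=1 j=1: A[i]=4>B[j]=1 take 1, j++
i=1 j=2: A[i]=4<=B[j]=7 take 4, i++
i=2 j=2: A[i]=22>B[j]=7 take 7, j++
i=2 j=3: A[i]=22>B[j]=12 take 12, j++
i=2 j=4: A[i]=22>B[j]=13 take 13, j++
i=2 j=5: A[i]=22>B[j]=15 take 15, j++
i=2 j=6: A[i]=22>B[j]=16 take 16, j++
i=2 j=7: A[i]=22>B[j]=18 take 18, j++
i=2 j=8: A[i]=22>B[j]=20 take 20, j++
i=2 j=9: A[i]=22<=B[j]=22 take 22, i++
i=3 j=9: A[i]=24>B[j]=22 take 22, j++
i=3 j=10: A[i]=24<=B[j]=24 take 24, i++
i=4 j=10: A[i]=27>B[j]=24 take 24, j++
i=4 j=11: A[i]=27<=B[j]=27 take 27, i++
i=5 j=11: A[i]=28>B[j]=27 take 27, j++

i=5, j=12, merged so far=[0, 0, 1, 4, 7, 12, 13, 15, 16, 18, 20, 22, 22, 24, 24, 27, 27]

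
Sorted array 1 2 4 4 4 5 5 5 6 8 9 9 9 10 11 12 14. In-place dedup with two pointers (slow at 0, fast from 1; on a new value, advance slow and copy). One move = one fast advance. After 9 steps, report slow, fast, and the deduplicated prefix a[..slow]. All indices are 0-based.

slow=5, fast=10, prefix=[1, 2, 4, 5, 6, 8]

(s=0,f=1) a[fast]=2≠a[slow]=1 write a[1]=2 → slow++,fast++
(s=1,f=2) a[fast]=4≠a[slow]=2 write a[2]=4 → slow++,fast++
(s=2,f=3) a[fast]=4=a[slow] dup → fast++
(s=2,f=4) a[fast]=4=a[slow] dup → fast++
(s=2,f=5) a[fast]=5≠a[slow]=4 write a[3]=5 → slow++,fast++
(s=3,f=6) a[fast]=5=a[slow] dup → fast++
(s=3,f=7) a[fast]=5=a[slow] dup → fast++
(s=3,f=8) a[fast]=6≠a[slow]=5 write a[4]=6 → slow++,fast++
(s=4,f=9) a[fast]=8≠a[slow]=6 write a[5]=8 → slow++,fast++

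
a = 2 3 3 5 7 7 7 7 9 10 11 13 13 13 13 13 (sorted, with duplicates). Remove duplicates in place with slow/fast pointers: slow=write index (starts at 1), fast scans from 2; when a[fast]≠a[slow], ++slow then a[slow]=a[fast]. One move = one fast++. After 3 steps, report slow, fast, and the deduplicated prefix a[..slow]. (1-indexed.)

(s=1,f=2) a[fast]=3≠a[slow]=2 write a[2]=3 → slow++,fast++
(s=2,f=3) a[fast]=3=a[slow] dup → fast++
(s=2,f=4) a[fast]=5≠a[slow]=3 write a[3]=5 → slow++,fast++

slow=3, fast=5, prefix=[2, 3, 5]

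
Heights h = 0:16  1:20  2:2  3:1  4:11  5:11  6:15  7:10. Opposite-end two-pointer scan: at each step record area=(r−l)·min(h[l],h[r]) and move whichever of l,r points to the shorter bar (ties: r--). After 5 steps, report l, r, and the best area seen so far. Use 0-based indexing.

l=0, r=2, best area=90

l=0 r=7: min(16,10)*7=70 best=70 *, r--
l=0 r=6: min(16,15)*6=90 best=90 *, r--
l=0 r=5: min(16,11)*5=55 best=90, r--
l=0 r=4: min(16,11)*4=44 best=90, r--
l=0 r=3: min(16,1)*3=3 best=90, r--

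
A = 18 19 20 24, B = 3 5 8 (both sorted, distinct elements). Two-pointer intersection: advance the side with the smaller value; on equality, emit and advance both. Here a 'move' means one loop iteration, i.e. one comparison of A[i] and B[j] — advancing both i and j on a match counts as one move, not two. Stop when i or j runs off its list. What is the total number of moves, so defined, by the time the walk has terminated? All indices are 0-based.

3 moves

i=0 j=0: 18>3, j++
i=0 j=1: 18>5, j++
i=0 j=2: 18>8, j++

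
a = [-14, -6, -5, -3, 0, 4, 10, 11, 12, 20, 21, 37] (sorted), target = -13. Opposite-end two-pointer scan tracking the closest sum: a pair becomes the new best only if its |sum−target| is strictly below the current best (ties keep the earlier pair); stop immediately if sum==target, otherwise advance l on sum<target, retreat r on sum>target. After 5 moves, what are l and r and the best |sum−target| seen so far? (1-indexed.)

l=1, r=7, best |Δ|=10

l=1 r=12: -14+37=23 d=36 *, r--
l=1 r=11: -14+21=7 d=20 *, r--
l=1 r=10: -14+20=6 d=19 *, r--
l=1 r=9: -14+12=-2 d=11 *, r--
l=1 r=8: -14+11=-3 d=10 *, r--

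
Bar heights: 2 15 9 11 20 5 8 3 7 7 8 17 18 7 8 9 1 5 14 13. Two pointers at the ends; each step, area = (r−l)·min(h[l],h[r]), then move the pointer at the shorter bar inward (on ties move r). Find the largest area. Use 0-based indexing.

[0,19] min(2,13)*19=38 best=38 * → l++
[1,19] min(15,13)*18=234 best=234 * → r--
[1,18] min(15,14)*17=238 best=238 * → r--
[1,17] min(15,5)*16=80 best=238 → r--
[1,16] min(15,1)*15=15 best=238 → r--
[1,15] min(15,9)*14=126 best=238 → r--
[1,14] min(15,8)*13=104 best=238 → r--
[1,13] min(15,7)*12=84 best=238 → r--
[1,12] min(15,18)*11=165 best=238 → l++
[2,12] min(9,18)*10=90 best=238 → l++
[3,12] min(11,18)*9=99 best=238 → l++
[4,12] min(20,18)*8=144 best=238 → r--
[4,11] min(20,17)*7=119 best=238 → r--
[4,10] min(20,8)*6=48 best=238 → r--
[4,9] min(20,7)*5=35 best=238 → r--
[4,8] min(20,7)*4=28 best=238 → r--
[4,7] min(20,3)*3=9 best=238 → r--
[4,6] min(20,8)*2=16 best=238 → r--
[4,5] min(20,5)*1=5 best=238 → r--

max area = 238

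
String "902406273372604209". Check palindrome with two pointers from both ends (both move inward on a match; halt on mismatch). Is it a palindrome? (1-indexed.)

palindrome

l=1 r=18: '9'=='9', l++,r--
l=2 r=17: '0'=='0', l++,r--
l=3 r=16: '2'=='2', l++,r--
l=4 r=15: '4'=='4', l++,r--
l=5 r=14: '0'=='0', l++,r--
l=6 r=13: '6'=='6', l++,r--
l=7 r=12: '2'=='2', l++,r--
l=8 r=11: '7'=='7', l++,r--
l=9 r=10: '3'=='3', l++,r--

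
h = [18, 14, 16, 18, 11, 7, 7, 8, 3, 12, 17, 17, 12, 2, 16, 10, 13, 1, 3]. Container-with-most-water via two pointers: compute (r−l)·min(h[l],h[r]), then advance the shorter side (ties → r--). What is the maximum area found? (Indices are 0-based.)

max area = 224

[0,18] min(18,3)*18=54 best=54 * → r--
[0,17] min(18,1)*17=17 best=54 → r--
[0,16] min(18,13)*16=208 best=208 * → r--
[0,15] min(18,10)*15=150 best=208 → r--
[0,14] min(18,16)*14=224 best=224 * → r--
[0,13] min(18,2)*13=26 best=224 → r--
[0,12] min(18,12)*12=144 best=224 → r--
[0,11] min(18,17)*11=187 best=224 → r--
[0,10] min(18,17)*10=170 best=224 → r--
[0,9] min(18,12)*9=108 best=224 → r--
[0,8] min(18,3)*8=24 best=224 → r--
[0,7] min(18,8)*7=56 best=224 → r--
[0,6] min(18,7)*6=42 best=224 → r--
[0,5] min(18,7)*5=35 best=224 → r--
[0,4] min(18,11)*4=44 best=224 → r--
[0,3] min(18,18)*3=54 best=224 → r--
[0,2] min(18,16)*2=32 best=224 → r--
[0,1] min(18,14)*1=14 best=224 → r--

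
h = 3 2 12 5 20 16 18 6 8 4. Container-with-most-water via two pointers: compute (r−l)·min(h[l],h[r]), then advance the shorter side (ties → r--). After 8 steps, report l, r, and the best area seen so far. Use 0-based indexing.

l=0 r=9: min(3,4)*9=27 best=27 *, l++
l=1 r=9: min(2,4)*8=16 best=27, l++
l=2 r=9: min(12,4)*7=28 best=28 *, r--
l=2 r=8: min(12,8)*6=48 best=48 *, r--
l=2 r=7: min(12,6)*5=30 best=48, r--
l=2 r=6: min(12,18)*4=48 best=48, l++
l=3 r=6: min(5,18)*3=15 best=48, l++
l=4 r=6: min(20,18)*2=36 best=48, r--

l=4, r=5, best area=48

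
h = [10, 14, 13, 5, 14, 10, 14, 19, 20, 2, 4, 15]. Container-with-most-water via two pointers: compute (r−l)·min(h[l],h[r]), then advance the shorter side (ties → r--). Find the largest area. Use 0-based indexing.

[0,11] min(10,15)*11=110 best=110 * → l++
[1,11] min(14,15)*10=140 best=140 * → l++
[2,11] min(13,15)*9=117 best=140 → l++
[3,11] min(5,15)*8=40 best=140 → l++
[4,11] min(14,15)*7=98 best=140 → l++
[5,11] min(10,15)*6=60 best=140 → l++
[6,11] min(14,15)*5=70 best=140 → l++
[7,11] min(19,15)*4=60 best=140 → r--
[7,10] min(19,4)*3=12 best=140 → r--
[7,9] min(19,2)*2=4 best=140 → r--
[7,8] min(19,20)*1=19 best=140 → l++

max area = 140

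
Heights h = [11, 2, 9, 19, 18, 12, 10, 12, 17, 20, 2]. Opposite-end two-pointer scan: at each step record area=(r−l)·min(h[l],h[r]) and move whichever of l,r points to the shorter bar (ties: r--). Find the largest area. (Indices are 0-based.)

max area = 114

[0,10] min(11,2)*10=20 best=20 * → r--
[0,9] min(11,20)*9=99 best=99 * → l++
[1,9] min(2,20)*8=16 best=99 → l++
[2,9] min(9,20)*7=63 best=99 → l++
[3,9] min(19,20)*6=114 best=114 * → l++
[4,9] min(18,20)*5=90 best=114 → l++
[5,9] min(12,20)*4=48 best=114 → l++
[6,9] min(10,20)*3=30 best=114 → l++
[7,9] min(12,20)*2=24 best=114 → l++
[8,9] min(17,20)*1=17 best=114 → l++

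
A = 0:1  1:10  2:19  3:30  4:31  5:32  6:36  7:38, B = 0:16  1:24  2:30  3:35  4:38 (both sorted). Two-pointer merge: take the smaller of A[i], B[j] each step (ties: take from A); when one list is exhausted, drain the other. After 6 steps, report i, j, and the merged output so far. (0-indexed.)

i=0 j=0: A[i]=1<=B[j]=16 take 1, i++
i=1 j=0: A[i]=10<=B[j]=16 take 10, i++
i=2 j=0: A[i]=19>B[j]=16 take 16, j++
i=2 j=1: A[i]=19<=B[j]=24 take 19, i++
i=3 j=1: A[i]=30>B[j]=24 take 24, j++
i=3 j=2: A[i]=30<=B[j]=30 take 30, i++

i=4, j=2, merged so far=[1, 10, 16, 19, 24, 30]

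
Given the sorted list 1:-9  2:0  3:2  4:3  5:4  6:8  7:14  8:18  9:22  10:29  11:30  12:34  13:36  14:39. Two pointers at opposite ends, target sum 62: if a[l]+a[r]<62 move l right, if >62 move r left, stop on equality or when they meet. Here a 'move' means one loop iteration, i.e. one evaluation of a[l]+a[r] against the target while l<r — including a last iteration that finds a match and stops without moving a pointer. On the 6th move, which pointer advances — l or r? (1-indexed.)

l=1 r=14: -9+39=30 <62, l++
l=2 r=14: 0+39=39 <62, l++
l=3 r=14: 2+39=41 <62, l++
l=4 r=14: 3+39=42 <62, l++
l=5 r=14: 4+39=43 <62, l++
l=6 r=14: 8+39=47 <62, l++

l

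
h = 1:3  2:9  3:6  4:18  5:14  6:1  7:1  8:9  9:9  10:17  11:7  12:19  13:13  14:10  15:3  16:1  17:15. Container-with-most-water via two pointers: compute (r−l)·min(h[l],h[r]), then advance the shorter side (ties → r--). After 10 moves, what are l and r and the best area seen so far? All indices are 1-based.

l=6, r=12, best area=195

[1,17] min(3,15)*16=48 best=48 * → l++
[2,17] min(9,15)*15=135 best=135 * → l++
[3,17] min(6,15)*14=84 best=135 → l++
[4,17] min(18,15)*13=195 best=195 * → r--
[4,16] min(18,1)*12=12 best=195 → r--
[4,15] min(18,3)*11=33 best=195 → r--
[4,14] min(18,10)*10=100 best=195 → r--
[4,13] min(18,13)*9=117 best=195 → r--
[4,12] min(18,19)*8=144 best=195 → l++
[5,12] min(14,19)*7=98 best=195 → l++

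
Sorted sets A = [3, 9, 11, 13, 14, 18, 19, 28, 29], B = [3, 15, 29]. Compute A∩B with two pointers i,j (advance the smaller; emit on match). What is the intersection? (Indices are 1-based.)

intersection = [3, 29]

[i=1,j=1] 3==3 emit → i++,j++
[i=2,j=2] 9<15 → i++
[i=3,j=2] 11<15 → i++
[i=4,j=2] 13<15 → i++
[i=5,j=2] 14<15 → i++
[i=6,j=2] 18>15 → j++
[i=6,j=3] 18<29 → i++
[i=7,j=3] 19<29 → i++
[i=8,j=3] 28<29 → i++
[i=9,j=3] 29==29 emit → i++,j++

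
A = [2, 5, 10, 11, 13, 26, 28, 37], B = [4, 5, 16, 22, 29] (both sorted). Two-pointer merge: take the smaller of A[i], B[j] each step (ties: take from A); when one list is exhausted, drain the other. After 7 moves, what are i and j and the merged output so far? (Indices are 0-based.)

[i=0,j=0] A[i]=2<=B[j]=4 take 2 → i++
[i=1,j=0] A[i]=5>B[j]=4 take 4 → j++
[i=1,j=1] A[i]=5<=B[j]=5 take 5 → i++
[i=2,j=1] A[i]=10>B[j]=5 take 5 → j++
[i=2,j=2] A[i]=10<=B[j]=16 take 10 → i++
[i=3,j=2] A[i]=11<=B[j]=16 take 11 → i++
[i=4,j=2] A[i]=13<=B[j]=16 take 13 → i++

i=5, j=2, merged so far=[2, 4, 5, 5, 10, 11, 13]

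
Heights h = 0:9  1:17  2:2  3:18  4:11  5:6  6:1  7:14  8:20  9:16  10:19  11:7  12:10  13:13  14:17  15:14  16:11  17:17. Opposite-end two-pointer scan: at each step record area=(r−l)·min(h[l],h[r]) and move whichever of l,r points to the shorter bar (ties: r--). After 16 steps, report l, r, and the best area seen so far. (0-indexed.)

[0,17] min(9,17)*17=153 best=153 * → l++
[1,17] min(17,17)*16=272 best=272 * → r--
[1,16] min(17,11)*15=165 best=272 → r--
[1,15] min(17,14)*14=196 best=272 → r--
[1,14] min(17,17)*13=221 best=272 → r--
[1,13] min(17,13)*12=156 best=272 → r--
[1,12] min(17,10)*11=110 best=272 → r--
[1,11] min(17,7)*10=70 best=272 → r--
[1,10] min(17,19)*9=153 best=272 → l++
[2,10] min(2,19)*8=16 best=272 → l++
[3,10] min(18,19)*7=126 best=272 → l++
[4,10] min(11,19)*6=66 best=272 → l++
[5,10] min(6,19)*5=30 best=272 → l++
[6,10] min(1,19)*4=4 best=272 → l++
[7,10] min(14,19)*3=42 best=272 → l++
[8,10] min(20,19)*2=38 best=272 → r--

l=8, r=9, best area=272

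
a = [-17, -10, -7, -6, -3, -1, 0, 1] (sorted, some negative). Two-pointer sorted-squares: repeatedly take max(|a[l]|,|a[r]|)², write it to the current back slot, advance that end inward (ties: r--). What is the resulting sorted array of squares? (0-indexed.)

[0,7] |-17|>|1| out[7]=289 → l++
[1,7] |-10|>|1| out[6]=100 → l++
[2,7] |-7|>|1| out[5]=49 → l++
[3,7] |-6|>|1| out[4]=36 → l++
[4,7] |-3|>|1| out[3]=9 → l++
[5,7] |-1|<=|1| out[2]=1 → r--
[5,6] |-1|>|0| out[1]=1 → l++
[6,6] |0|<=|0| out[0]=0 → r--

[0, 1, 1, 9, 36, 49, 100, 289]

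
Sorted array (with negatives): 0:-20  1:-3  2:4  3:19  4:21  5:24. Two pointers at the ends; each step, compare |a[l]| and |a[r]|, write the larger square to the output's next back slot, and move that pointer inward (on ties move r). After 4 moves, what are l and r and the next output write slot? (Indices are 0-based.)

l=0 r=5: |-20|<=|24| out[5]=576, r--
l=0 r=4: |-20|<=|21| out[4]=441, r--
l=0 r=3: |-20|>|19| out[3]=400, l++
l=1 r=3: |-3|<=|19| out[2]=361, r--

l=1, r=2, next write slot=1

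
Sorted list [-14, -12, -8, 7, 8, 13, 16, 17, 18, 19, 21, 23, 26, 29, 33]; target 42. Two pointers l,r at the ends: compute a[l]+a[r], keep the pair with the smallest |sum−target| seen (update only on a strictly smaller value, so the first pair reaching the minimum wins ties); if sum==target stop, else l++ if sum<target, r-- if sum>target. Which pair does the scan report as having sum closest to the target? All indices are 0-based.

[0,14] -14+33=19 d=23 * → l++
[1,14] -12+33=21 d=21 * → l++
[2,14] -8+33=25 d=17 * → l++
[3,14] 7+33=40 d=2 * → l++
[4,14] 8+33=41 d=1 * → l++
[5,14] 13+33=46 d=4 → r--
[5,13] 13+29=42 d=0 * → stop

pair (13, 29) with sum 42 (|Δ|=0)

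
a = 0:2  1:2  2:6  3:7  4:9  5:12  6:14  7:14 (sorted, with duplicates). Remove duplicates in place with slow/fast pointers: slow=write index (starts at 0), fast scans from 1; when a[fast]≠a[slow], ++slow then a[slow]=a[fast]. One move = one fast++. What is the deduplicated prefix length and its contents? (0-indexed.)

(s=0,f=1) a[fast]=2=a[slow] dup → fast++
(s=0,f=2) a[fast]=6≠a[slow]=2 write a[1]=6 → slow++,fast++
(s=1,f=3) a[fast]=7≠a[slow]=6 write a[2]=7 → slow++,fast++
(s=2,f=4) a[fast]=9≠a[slow]=7 write a[3]=9 → slow++,fast++
(s=3,f=5) a[fast]=12≠a[slow]=9 write a[4]=12 → slow++,fast++
(s=4,f=6) a[fast]=14≠a[slow]=12 write a[5]=14 → slow++,fast++
(s=5,f=7) a[fast]=14=a[slow] dup → fast++

length 6; prefix = [2, 6, 7, 9, 12, 14]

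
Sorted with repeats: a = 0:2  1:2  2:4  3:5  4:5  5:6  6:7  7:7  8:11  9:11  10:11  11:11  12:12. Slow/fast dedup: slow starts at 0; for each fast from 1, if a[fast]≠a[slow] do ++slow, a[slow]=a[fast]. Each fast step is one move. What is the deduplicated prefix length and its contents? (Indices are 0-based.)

slow=0 fast=1: a[fast]=2=a[slow] dup, fast++
slow=0 fast=2: a[fast]=4≠a[slow]=2 write a[1]=4, slow++,fast++
slow=1 fast=3: a[fast]=5≠a[slow]=4 write a[2]=5, slow++,fast++
slow=2 fast=4: a[fast]=5=a[slow] dup, fast++
slow=2 fast=5: a[fast]=6≠a[slow]=5 write a[3]=6, slow++,fast++
slow=3 fast=6: a[fast]=7≠a[slow]=6 write a[4]=7, slow++,fast++
slow=4 fast=7: a[fast]=7=a[slow] dup, fast++
slow=4 fast=8: a[fast]=11≠a[slow]=7 write a[5]=11, slow++,fast++
slow=5 fast=9: a[fast]=11=a[slow] dup, fast++
slow=5 fast=10: a[fast]=11=a[slow] dup, fast++
slow=5 fast=11: a[fast]=11=a[slow] dup, fast++
slow=5 fast=12: a[fast]=12≠a[slow]=11 write a[6]=12, slow++,fast++

length 7; prefix = [2, 4, 5, 6, 7, 11, 12]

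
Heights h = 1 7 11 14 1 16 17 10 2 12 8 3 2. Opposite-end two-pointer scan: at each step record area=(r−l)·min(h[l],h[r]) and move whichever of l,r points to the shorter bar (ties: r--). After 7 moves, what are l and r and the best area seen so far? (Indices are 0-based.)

l=3, r=8, best area=77

l=0 r=12: min(1,2)*12=12 best=12 *, l++
l=1 r=12: min(7,2)*11=22 best=22 *, r--
l=1 r=11: min(7,3)*10=30 best=30 *, r--
l=1 r=10: min(7,8)*9=63 best=63 *, l++
l=2 r=10: min(11,8)*8=64 best=64 *, r--
l=2 r=9: min(11,12)*7=77 best=77 *, l++
l=3 r=9: min(14,12)*6=72 best=77, r--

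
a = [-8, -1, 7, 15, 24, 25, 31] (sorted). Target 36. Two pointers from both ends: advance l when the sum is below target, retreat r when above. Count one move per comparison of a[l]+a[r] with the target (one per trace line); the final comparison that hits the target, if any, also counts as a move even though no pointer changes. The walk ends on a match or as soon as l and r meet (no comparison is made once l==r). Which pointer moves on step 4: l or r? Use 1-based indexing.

l=1 r=7: -8+31=23 <36, l++
l=2 r=7: -1+31=30 <36, l++
l=3 r=7: 7+31=38 >36, r--
l=3 r=6: 7+25=32 <36, l++

l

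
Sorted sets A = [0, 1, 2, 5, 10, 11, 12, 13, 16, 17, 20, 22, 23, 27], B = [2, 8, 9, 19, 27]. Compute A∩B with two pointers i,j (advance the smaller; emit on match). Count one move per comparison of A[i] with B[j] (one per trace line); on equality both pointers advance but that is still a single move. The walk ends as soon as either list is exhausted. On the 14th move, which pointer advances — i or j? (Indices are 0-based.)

i=0 j=0: 0<2, i++
i=1 j=0: 1<2, i++
i=2 j=0: 2==2 emit, i++,j++
i=3 j=1: 5<8, i++
i=4 j=1: 10>8, j++
i=4 j=2: 10>9, j++
i=4 j=3: 10<19, i++
i=5 j=3: 11<19, i++
i=6 j=3: 12<19, i++
i=7 j=3: 13<19, i++
i=8 j=3: 16<19, i++
i=9 j=3: 17<19, i++
i=10 j=3: 20>19, j++
i=10 j=4: 20<27, i++

i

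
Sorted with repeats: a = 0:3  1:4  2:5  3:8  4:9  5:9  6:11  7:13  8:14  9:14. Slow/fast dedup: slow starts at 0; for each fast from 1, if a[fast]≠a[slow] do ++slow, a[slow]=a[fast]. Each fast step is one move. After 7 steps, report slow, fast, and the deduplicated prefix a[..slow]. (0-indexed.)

slow=6, fast=8, prefix=[3, 4, 5, 8, 9, 11, 13]

slow=0 fast=1: a[fast]=4≠a[slow]=3 write a[1]=4, slow++,fast++
slow=1 fast=2: a[fast]=5≠a[slow]=4 write a[2]=5, slow++,fast++
slow=2 fast=3: a[fast]=8≠a[slow]=5 write a[3]=8, slow++,fast++
slow=3 fast=4: a[fast]=9≠a[slow]=8 write a[4]=9, slow++,fast++
slow=4 fast=5: a[fast]=9=a[slow] dup, fast++
slow=4 fast=6: a[fast]=11≠a[slow]=9 write a[5]=11, slow++,fast++
slow=5 fast=7: a[fast]=13≠a[slow]=11 write a[6]=13, slow++,fast++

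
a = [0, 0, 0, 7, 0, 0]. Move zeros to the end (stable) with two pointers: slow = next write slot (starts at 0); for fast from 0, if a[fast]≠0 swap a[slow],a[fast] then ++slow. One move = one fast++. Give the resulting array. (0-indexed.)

(s=0,f=0) a[fast]=0 → fast++
(s=0,f=1) a[fast]=0 → fast++
(s=0,f=2) a[fast]=0 → fast++
(s=0,f=3) a[fast]=7≠0 swap→a[0]=7 → slow++,fast++
(s=1,f=4) a[fast]=0 → fast++
(s=1,f=5) a[fast]=0 → fast++

[7, 0, 0, 0, 0, 0]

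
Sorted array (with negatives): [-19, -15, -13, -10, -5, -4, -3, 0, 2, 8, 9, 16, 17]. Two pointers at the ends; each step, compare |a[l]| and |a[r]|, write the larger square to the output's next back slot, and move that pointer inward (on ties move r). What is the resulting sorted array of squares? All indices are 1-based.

[1,13] |-19|>|17| out[13]=361 → l++
[2,13] |-15|<=|17| out[12]=289 → r--
[2,12] |-15|<=|16| out[11]=256 → r--
[2,11] |-15|>|9| out[10]=225 → l++
[3,11] |-13|>|9| out[9]=169 → l++
[4,11] |-10|>|9| out[8]=100 → l++
[5,11] |-5|<=|9| out[7]=81 → r--
[5,10] |-5|<=|8| out[6]=64 → r--
[5,9] |-5|>|2| out[5]=25 → l++
[6,9] |-4|>|2| out[4]=16 → l++
[7,9] |-3|>|2| out[3]=9 → l++
[8,9] |0|<=|2| out[2]=4 → r--
[8,8] |0|<=|0| out[1]=0 → r--

[0, 4, 9, 16, 25, 64, 81, 100, 169, 225, 256, 289, 361]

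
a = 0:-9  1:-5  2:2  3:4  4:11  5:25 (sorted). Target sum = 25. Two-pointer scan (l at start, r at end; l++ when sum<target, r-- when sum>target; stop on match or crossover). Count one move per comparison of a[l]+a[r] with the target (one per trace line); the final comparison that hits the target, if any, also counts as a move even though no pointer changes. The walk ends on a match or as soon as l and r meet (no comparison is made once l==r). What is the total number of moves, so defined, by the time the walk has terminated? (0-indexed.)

5 moves

l=0 r=5: -9+25=16 <25, l++
l=1 r=5: -5+25=20 <25, l++
l=2 r=5: 2+25=27 >25, r--
l=2 r=4: 2+11=13 <25, l++
l=3 r=4: 4+11=15 <25, l++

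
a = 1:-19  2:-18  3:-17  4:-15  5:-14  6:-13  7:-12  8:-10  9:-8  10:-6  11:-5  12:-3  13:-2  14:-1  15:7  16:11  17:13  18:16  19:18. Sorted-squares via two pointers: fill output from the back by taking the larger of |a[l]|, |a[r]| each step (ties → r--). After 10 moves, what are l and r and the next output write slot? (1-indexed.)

l=1 r=19: |-19|>|18| out[19]=361, l++
l=2 r=19: |-18|<=|18| out[18]=324, r--
l=2 r=18: |-18|>|16| out[17]=324, l++
l=3 r=18: |-17|>|16| out[16]=289, l++
l=4 r=18: |-15|<=|16| out[15]=256, r--
l=4 r=17: |-15|>|13| out[14]=225, l++
l=5 r=17: |-14|>|13| out[13]=196, l++
l=6 r=17: |-13|<=|13| out[12]=169, r--
l=6 r=16: |-13|>|11| out[11]=169, l++
l=7 r=16: |-12|>|11| out[10]=144, l++

l=8, r=16, next write slot=9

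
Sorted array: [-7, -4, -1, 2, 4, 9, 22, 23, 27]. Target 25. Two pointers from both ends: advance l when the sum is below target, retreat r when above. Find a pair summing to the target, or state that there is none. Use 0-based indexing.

[0,8] -7+27=20 <25 → l++
[1,8] -4+27=23 <25 → l++
[2,8] -1+27=26 >25 → r--
[2,7] -1+23=22 <25 → l++
[3,7] 2+23=25 → found

(2, 23)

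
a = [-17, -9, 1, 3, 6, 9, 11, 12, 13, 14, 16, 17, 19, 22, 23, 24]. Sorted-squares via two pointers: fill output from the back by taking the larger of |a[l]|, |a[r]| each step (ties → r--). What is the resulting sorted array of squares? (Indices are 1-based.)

[1, 9, 36, 81, 81, 121, 144, 169, 196, 256, 289, 289, 361, 484, 529, 576]

l=1 r=16: |-17|<=|24| out[16]=576, r--
l=1 r=15: |-17|<=|23| out[15]=529, r--
l=1 r=14: |-17|<=|22| out[14]=484, r--
l=1 r=13: |-17|<=|19| out[13]=361, r--
l=1 r=12: |-17|<=|17| out[12]=289, r--
l=1 r=11: |-17|>|16| out[11]=289, l++
l=2 r=11: |-9|<=|16| out[10]=256, r--
l=2 r=10: |-9|<=|14| out[9]=196, r--
l=2 r=9: |-9|<=|13| out[8]=169, r--
l=2 r=8: |-9|<=|12| out[7]=144, r--
l=2 r=7: |-9|<=|11| out[6]=121, r--
l=2 r=6: |-9|<=|9| out[5]=81, r--
l=2 r=5: |-9|>|6| out[4]=81, l++
l=3 r=5: |1|<=|6| out[3]=36, r--
l=3 r=4: |1|<=|3| out[2]=9, r--
l=3 r=3: |1|<=|1| out[1]=1, r--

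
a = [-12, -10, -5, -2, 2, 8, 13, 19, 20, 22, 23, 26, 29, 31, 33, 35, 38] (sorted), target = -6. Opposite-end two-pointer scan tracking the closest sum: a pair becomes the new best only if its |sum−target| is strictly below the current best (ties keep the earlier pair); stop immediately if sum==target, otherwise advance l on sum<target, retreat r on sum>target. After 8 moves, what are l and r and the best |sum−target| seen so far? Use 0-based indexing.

l=0, r=8, best |Δ|=16

[0,16] -12+38=26 d=32 * → r--
[0,15] -12+35=23 d=29 * → r--
[0,14] -12+33=21 d=27 * → r--
[0,13] -12+31=19 d=25 * → r--
[0,12] -12+29=17 d=23 * → r--
[0,11] -12+26=14 d=20 * → r--
[0,10] -12+23=11 d=17 * → r--
[0,9] -12+22=10 d=16 * → r--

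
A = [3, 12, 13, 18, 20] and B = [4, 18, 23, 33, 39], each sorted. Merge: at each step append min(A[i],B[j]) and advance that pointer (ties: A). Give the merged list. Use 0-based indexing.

[i=0,j=0] A[i]=3<=B[j]=4 take 3 → i++
[i=1,j=0] A[i]=12>B[j]=4 take 4 → j++
[i=1,j=1] A[i]=12<=B[j]=18 take 12 → i++
[i=2,j=1] A[i]=13<=B[j]=18 take 13 → i++
[i=3,j=1] A[i]=18<=B[j]=18 take 18 → i++
[i=4,j=1] A[i]=20>B[j]=18 take 18 → j++
[i=4,j=2] A[i]=20<=B[j]=23 take 20 → i++
[i=5,j=2] A done, take B[j]=23 → j++
[i=5,j=3] A done, take B[j]=33 → j++
[i=5,j=4] A done, take B[j]=39 → j++

[3, 4, 12, 13, 18, 18, 20, 23, 33, 39]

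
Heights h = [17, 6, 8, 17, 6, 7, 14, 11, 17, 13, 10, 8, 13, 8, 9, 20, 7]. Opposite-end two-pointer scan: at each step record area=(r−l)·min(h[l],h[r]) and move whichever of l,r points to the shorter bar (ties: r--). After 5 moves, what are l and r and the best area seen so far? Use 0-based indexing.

[0,16] min(17,7)*16=112 best=112 * → r--
[0,15] min(17,20)*15=255 best=255 * → l++
[1,15] min(6,20)*14=84 best=255 → l++
[2,15] min(8,20)*13=104 best=255 → l++
[3,15] min(17,20)*12=204 best=255 → l++

l=4, r=15, best area=255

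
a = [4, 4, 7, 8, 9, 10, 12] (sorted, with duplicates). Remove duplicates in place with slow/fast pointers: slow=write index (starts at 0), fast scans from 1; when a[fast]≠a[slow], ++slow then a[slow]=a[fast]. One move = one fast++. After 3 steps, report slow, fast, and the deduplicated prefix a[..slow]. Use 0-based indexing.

slow=2, fast=4, prefix=[4, 7, 8]

(s=0,f=1) a[fast]=4=a[slow] dup → fast++
(s=0,f=2) a[fast]=7≠a[slow]=4 write a[1]=7 → slow++,fast++
(s=1,f=3) a[fast]=8≠a[slow]=7 write a[2]=8 → slow++,fast++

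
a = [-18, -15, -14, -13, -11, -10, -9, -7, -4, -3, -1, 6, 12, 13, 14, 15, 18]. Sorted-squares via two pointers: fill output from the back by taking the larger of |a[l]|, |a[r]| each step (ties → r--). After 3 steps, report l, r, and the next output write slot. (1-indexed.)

l=2, r=15, next write slot=14

[1,17] |-18|<=|18| out[17]=324 → r--
[1,16] |-18|>|15| out[16]=324 → l++
[2,16] |-15|<=|15| out[15]=225 → r--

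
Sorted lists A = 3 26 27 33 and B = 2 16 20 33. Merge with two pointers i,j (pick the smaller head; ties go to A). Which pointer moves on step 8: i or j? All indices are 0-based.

j

i=0 j=0: A[i]=3>B[j]=2 take 2, j++
i=0 j=1: A[i]=3<=B[j]=16 take 3, i++
i=1 j=1: A[i]=26>B[j]=16 take 16, j++
i=1 j=2: A[i]=26>B[j]=20 take 20, j++
i=1 j=3: A[i]=26<=B[j]=33 take 26, i++
i=2 j=3: A[i]=27<=B[j]=33 take 27, i++
i=3 j=3: A[i]=33<=B[j]=33 take 33, i++
i=4 j=3: A done, take B[j]=33, j++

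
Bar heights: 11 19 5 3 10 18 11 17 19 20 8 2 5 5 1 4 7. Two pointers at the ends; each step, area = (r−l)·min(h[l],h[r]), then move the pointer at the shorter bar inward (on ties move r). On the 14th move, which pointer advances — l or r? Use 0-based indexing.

l

l=0 r=16: min(11,7)*16=112 best=112 *, r--
l=0 r=15: min(11,4)*15=60 best=112, r--
l=0 r=14: min(11,1)*14=14 best=112, r--
l=0 r=13: min(11,5)*13=65 best=112, r--
l=0 r=12: min(11,5)*12=60 best=112, r--
l=0 r=11: min(11,2)*11=22 best=112, r--
l=0 r=10: min(11,8)*10=80 best=112, r--
l=0 r=9: min(11,20)*9=99 best=112, l++
l=1 r=9: min(19,20)*8=152 best=152 *, l++
l=2 r=9: min(5,20)*7=35 best=152, l++
l=3 r=9: min(3,20)*6=18 best=152, l++
l=4 r=9: min(10,20)*5=50 best=152, l++
l=5 r=9: min(18,20)*4=72 best=152, l++
l=6 r=9: min(11,20)*3=33 best=152, l++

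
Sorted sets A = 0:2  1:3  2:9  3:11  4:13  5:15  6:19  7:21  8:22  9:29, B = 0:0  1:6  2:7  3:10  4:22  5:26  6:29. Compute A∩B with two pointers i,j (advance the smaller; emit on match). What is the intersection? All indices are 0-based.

intersection = [22, 29]

i=0 j=0: 2>0, j++
i=0 j=1: 2<6, i++
i=1 j=1: 3<6, i++
i=2 j=1: 9>6, j++
i=2 j=2: 9>7, j++
i=2 j=3: 9<10, i++
i=3 j=3: 11>10, j++
i=3 j=4: 11<22, i++
i=4 j=4: 13<22, i++
i=5 j=4: 15<22, i++
i=6 j=4: 19<22, i++
i=7 j=4: 21<22, i++
i=8 j=4: 22==22 emit, i++,j++
i=9 j=5: 29>26, j++
i=9 j=6: 29==29 emit, i++,j++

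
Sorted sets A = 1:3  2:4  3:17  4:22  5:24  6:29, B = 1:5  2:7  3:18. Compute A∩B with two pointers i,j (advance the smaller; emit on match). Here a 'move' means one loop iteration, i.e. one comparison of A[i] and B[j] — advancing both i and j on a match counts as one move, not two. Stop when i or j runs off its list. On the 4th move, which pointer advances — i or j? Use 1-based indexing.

[i=1,j=1] 3<5 → i++
[i=2,j=1] 4<5 → i++
[i=3,j=1] 17>5 → j++
[i=3,j=2] 17>7 → j++

j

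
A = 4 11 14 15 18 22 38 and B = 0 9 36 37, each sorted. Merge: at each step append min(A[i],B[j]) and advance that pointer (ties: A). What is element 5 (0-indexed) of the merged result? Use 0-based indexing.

[i=0,j=0] A[i]=4>B[j]=0 take 0 → j++
[i=0,j=1] A[i]=4<=B[j]=9 take 4 → i++
[i=1,j=1] A[i]=11>B[j]=9 take 9 → j++
[i=1,j=2] A[i]=11<=B[j]=36 take 11 → i++
[i=2,j=2] A[i]=14<=B[j]=36 take 14 → i++
[i=3,j=2] A[i]=15<=B[j]=36 take 15 → i++
[i=4,j=2] A[i]=18<=B[j]=36 take 18 → i++
[i=5,j=2] A[i]=22<=B[j]=36 take 22 → i++
[i=6,j=2] A[i]=38>B[j]=36 take 36 → j++
[i=6,j=3] A[i]=38>B[j]=37 take 37 → j++
[i=6,j=4] B done, take A[i]=38 → i++

merged[5] = 15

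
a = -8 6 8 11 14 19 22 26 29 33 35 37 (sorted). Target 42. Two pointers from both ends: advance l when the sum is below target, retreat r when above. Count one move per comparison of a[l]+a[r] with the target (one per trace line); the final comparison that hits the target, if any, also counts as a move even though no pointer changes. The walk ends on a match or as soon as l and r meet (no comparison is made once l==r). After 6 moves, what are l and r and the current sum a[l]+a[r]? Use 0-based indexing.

[0,11] -8+37=29 <42 → l++
[1,11] 6+37=43 >42 → r--
[1,10] 6+35=41 <42 → l++
[2,10] 8+35=43 >42 → r--
[2,9] 8+33=41 <42 → l++
[3,9] 11+33=44 >42 → r--

l=3, r=8, sum=40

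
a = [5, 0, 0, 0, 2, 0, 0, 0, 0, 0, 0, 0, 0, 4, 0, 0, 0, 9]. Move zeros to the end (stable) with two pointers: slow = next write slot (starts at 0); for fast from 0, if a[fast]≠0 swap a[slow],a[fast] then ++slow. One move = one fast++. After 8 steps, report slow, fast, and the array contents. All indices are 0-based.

slow=2, fast=8, a=[5, 2, 0, 0, 0, 0, 0, 0, 0, 0, 0, 0, 0, 4, 0, 0, 0, 9]

(s=0,f=0) a[fast]=5≠0 swap→a[0]=5 → slow++,fast++
(s=1,f=1) a[fast]=0 → fast++
(s=1,f=2) a[fast]=0 → fast++
(s=1,f=3) a[fast]=0 → fast++
(s=1,f=4) a[fast]=2≠0 swap→a[1]=2 → slow++,fast++
(s=2,f=5) a[fast]=0 → fast++
(s=2,f=6) a[fast]=0 → fast++
(s=2,f=7) a[fast]=0 → fast++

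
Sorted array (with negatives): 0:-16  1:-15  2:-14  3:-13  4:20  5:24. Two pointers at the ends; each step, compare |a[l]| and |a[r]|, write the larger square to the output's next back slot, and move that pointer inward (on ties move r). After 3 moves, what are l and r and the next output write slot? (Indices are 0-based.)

l=1, r=3, next write slot=2

l=0 r=5: |-16|<=|24| out[5]=576, r--
l=0 r=4: |-16|<=|20| out[4]=400, r--
l=0 r=3: |-16|>|-13| out[3]=256, l++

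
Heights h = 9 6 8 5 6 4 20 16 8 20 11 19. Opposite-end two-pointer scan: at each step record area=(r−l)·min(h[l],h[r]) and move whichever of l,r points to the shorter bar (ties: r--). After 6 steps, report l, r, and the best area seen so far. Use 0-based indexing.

l=0 r=11: min(9,19)*11=99 best=99 *, l++
l=1 r=11: min(6,19)*10=60 best=99, l++
l=2 r=11: min(8,19)*9=72 best=99, l++
l=3 r=11: min(5,19)*8=40 best=99, l++
l=4 r=11: min(6,19)*7=42 best=99, l++
l=5 r=11: min(4,19)*6=24 best=99, l++

l=6, r=11, best area=99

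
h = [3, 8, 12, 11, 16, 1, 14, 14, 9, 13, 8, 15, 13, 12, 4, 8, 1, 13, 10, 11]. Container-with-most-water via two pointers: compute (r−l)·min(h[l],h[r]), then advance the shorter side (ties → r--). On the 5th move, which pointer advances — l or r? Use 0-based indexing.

l

l=0 r=19: min(3,11)*19=57 best=57 *, l++
l=1 r=19: min(8,11)*18=144 best=144 *, l++
l=2 r=19: min(12,11)*17=187 best=187 *, r--
l=2 r=18: min(12,10)*16=160 best=187, r--
l=2 r=17: min(12,13)*15=180 best=187, l++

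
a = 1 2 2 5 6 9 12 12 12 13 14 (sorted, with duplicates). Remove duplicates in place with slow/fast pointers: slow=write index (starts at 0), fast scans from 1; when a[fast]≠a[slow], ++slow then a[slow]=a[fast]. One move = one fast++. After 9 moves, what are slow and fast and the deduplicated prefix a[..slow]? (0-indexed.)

slow=6, fast=10, prefix=[1, 2, 5, 6, 9, 12, 13]

slow=0 fast=1: a[fast]=2≠a[slow]=1 write a[1]=2, slow++,fast++
slow=1 fast=2: a[fast]=2=a[slow] dup, fast++
slow=1 fast=3: a[fast]=5≠a[slow]=2 write a[2]=5, slow++,fast++
slow=2 fast=4: a[fast]=6≠a[slow]=5 write a[3]=6, slow++,fast++
slow=3 fast=5: a[fast]=9≠a[slow]=6 write a[4]=9, slow++,fast++
slow=4 fast=6: a[fast]=12≠a[slow]=9 write a[5]=12, slow++,fast++
slow=5 fast=7: a[fast]=12=a[slow] dup, fast++
slow=5 fast=8: a[fast]=12=a[slow] dup, fast++
slow=5 fast=9: a[fast]=13≠a[slow]=12 write a[6]=13, slow++,fast++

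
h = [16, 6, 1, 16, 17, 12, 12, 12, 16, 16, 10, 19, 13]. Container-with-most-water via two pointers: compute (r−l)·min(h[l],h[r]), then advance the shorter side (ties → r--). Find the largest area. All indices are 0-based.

max area = 176

l=0 r=12: min(16,13)*12=156 best=156 *, r--
l=0 r=11: min(16,19)*11=176 best=176 *, l++
l=1 r=11: min(6,19)*10=60 best=176, l++
l=2 r=11: min(1,19)*9=9 best=176, l++
l=3 r=11: min(16,19)*8=128 best=176, l++
l=4 r=11: min(17,19)*7=119 best=176, l++
l=5 r=11: min(12,19)*6=72 best=176, l++
l=6 r=11: min(12,19)*5=60 best=176, l++
l=7 r=11: min(12,19)*4=48 best=176, l++
l=8 r=11: min(16,19)*3=48 best=176, l++
l=9 r=11: min(16,19)*2=32 best=176, l++
l=10 r=11: min(10,19)*1=10 best=176, l++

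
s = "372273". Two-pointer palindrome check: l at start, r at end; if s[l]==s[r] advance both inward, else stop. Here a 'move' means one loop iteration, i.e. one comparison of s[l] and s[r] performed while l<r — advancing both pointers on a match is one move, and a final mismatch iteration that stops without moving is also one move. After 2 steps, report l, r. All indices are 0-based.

l=0 r=5: '3'=='3', l++,r--
l=1 r=4: '7'=='7', l++,r--

l=2, r=3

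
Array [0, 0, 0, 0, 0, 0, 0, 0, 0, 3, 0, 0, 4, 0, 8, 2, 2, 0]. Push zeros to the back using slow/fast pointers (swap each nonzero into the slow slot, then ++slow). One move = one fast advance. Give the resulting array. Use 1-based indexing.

(s=1,f=1) a[fast]=0 → fast++
(s=1,f=2) a[fast]=0 → fast++
(s=1,f=3) a[fast]=0 → fast++
(s=1,f=4) a[fast]=0 → fast++
(s=1,f=5) a[fast]=0 → fast++
(s=1,f=6) a[fast]=0 → fast++
(s=1,f=7) a[fast]=0 → fast++
(s=1,f=8) a[fast]=0 → fast++
(s=1,f=9) a[fast]=0 → fast++
(s=1,f=10) a[fast]=3≠0 swap→a[1]=3 → slow++,fast++
(s=2,f=11) a[fast]=0 → fast++
(s=2,f=12) a[fast]=0 → fast++
(s=2,f=13) a[fast]=4≠0 swap→a[2]=4 → slow++,fast++
(s=3,f=14) a[fast]=0 → fast++
(s=3,f=15) a[fast]=8≠0 swap→a[3]=8 → slow++,fast++
(s=4,f=16) a[fast]=2≠0 swap→a[4]=2 → slow++,fast++
(s=5,f=17) a[fast]=2≠0 swap→a[5]=2 → slow++,fast++
(s=6,f=18) a[fast]=0 → fast++

[3, 4, 8, 2, 2, 0, 0, 0, 0, 0, 0, 0, 0, 0, 0, 0, 0, 0]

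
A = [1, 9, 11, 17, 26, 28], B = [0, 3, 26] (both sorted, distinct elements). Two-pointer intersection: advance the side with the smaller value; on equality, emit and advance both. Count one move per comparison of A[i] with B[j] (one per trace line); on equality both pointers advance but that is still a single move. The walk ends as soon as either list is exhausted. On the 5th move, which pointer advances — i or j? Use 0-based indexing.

i

i=0 j=0: 1>0, j++
i=0 j=1: 1<3, i++
i=1 j=1: 9>3, j++
i=1 j=2: 9<26, i++
i=2 j=2: 11<26, i++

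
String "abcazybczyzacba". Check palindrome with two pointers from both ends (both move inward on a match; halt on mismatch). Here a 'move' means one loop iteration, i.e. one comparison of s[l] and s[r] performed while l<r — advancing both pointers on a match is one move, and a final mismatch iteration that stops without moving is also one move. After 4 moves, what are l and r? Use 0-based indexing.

l=0 r=14: 'a'=='a', l++,r--
l=1 r=13: 'b'=='b', l++,r--
l=2 r=12: 'c'=='c', l++,r--
l=3 r=11: 'a'=='a', l++,r--

l=4, r=10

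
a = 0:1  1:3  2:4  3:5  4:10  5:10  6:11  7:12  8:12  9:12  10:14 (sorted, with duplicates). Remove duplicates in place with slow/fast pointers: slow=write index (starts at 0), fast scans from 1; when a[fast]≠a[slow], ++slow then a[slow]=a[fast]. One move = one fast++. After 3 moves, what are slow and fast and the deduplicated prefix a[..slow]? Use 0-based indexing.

slow=3, fast=4, prefix=[1, 3, 4, 5]

slow=0 fast=1: a[fast]=3≠a[slow]=1 write a[1]=3, slow++,fast++
slow=1 fast=2: a[fast]=4≠a[slow]=3 write a[2]=4, slow++,fast++
slow=2 fast=3: a[fast]=5≠a[slow]=4 write a[3]=5, slow++,fast++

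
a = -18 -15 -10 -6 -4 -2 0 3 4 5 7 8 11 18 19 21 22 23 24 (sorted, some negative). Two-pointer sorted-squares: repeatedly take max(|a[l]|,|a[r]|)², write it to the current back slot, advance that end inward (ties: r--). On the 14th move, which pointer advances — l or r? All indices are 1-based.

r

l=1 r=19: |-18|<=|24| out[19]=576, r--
l=1 r=18: |-18|<=|23| out[18]=529, r--
l=1 r=17: |-18|<=|22| out[17]=484, r--
l=1 r=16: |-18|<=|21| out[16]=441, r--
l=1 r=15: |-18|<=|19| out[15]=361, r--
l=1 r=14: |-18|<=|18| out[14]=324, r--
l=1 r=13: |-18|>|11| out[13]=324, l++
l=2 r=13: |-15|>|11| out[12]=225, l++
l=3 r=13: |-10|<=|11| out[11]=121, r--
l=3 r=12: |-10|>|8| out[10]=100, l++
l=4 r=12: |-6|<=|8| out[9]=64, r--
l=4 r=11: |-6|<=|7| out[8]=49, r--
l=4 r=10: |-6|>|5| out[7]=36, l++
l=5 r=10: |-4|<=|5| out[6]=25, r--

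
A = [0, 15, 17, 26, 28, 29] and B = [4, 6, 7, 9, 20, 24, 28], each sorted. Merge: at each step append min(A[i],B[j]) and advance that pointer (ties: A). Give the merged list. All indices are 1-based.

[0, 4, 6, 7, 9, 15, 17, 20, 24, 26, 28, 28, 29]

[i=1,j=1] A[i]=0<=B[j]=4 take 0 → i++
[i=2,j=1] A[i]=15>B[j]=4 take 4 → j++
[i=2,j=2] A[i]=15>B[j]=6 take 6 → j++
[i=2,j=3] A[i]=15>B[j]=7 take 7 → j++
[i=2,j=4] A[i]=15>B[j]=9 take 9 → j++
[i=2,j=5] A[i]=15<=B[j]=20 take 15 → i++
[i=3,j=5] A[i]=17<=B[j]=20 take 17 → i++
[i=4,j=5] A[i]=26>B[j]=20 take 20 → j++
[i=4,j=6] A[i]=26>B[j]=24 take 24 → j++
[i=4,j=7] A[i]=26<=B[j]=28 take 26 → i++
[i=5,j=7] A[i]=28<=B[j]=28 take 28 → i++
[i=6,j=7] A[i]=29>B[j]=28 take 28 → j++
[i=6,j=8] B done, take A[i]=29 → i++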